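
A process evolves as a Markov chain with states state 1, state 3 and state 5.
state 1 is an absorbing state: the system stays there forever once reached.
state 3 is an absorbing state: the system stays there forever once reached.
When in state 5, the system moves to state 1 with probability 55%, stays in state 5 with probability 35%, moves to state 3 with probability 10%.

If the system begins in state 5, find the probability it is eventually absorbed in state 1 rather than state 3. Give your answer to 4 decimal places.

Let h(s) be the probability of absorption at state 1 starting from transient state s. Then h(state 1) = 1 and h(state 3) = 0. By first-step analysis:
h(state 5) = 0.55·1 + 0.1·0 + 0.35·h(state 5)
Solving: h(state 5) = 0.8462.
Starting from state 5, the probability is 0.8462.

0.8462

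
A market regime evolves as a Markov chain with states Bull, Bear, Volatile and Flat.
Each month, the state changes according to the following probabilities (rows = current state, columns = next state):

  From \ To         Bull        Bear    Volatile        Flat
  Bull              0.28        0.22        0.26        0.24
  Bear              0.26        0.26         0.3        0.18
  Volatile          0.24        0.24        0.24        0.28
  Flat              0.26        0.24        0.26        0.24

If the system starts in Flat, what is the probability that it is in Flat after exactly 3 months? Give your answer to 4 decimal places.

0.2362

Propagate the distribution vector 3 months from Flat.
After 0 months: (0.0000, 0.0000, 0.0000, 1.0000)
After 1 month: (0.2600, 0.2400, 0.2600, 0.2400)
After 2 months: (0.2600, 0.2396, 0.2644, 0.2360)
After 3 months: (0.2599, 0.2396, 0.2643, 0.2362)
P(in Flat after 3 months) = 0.2362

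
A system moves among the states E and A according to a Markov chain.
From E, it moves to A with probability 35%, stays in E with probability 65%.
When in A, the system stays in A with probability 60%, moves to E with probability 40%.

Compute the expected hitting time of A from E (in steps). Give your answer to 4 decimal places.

Let t(s) be the expected number of steps to first reach A from state s, with t(A) = 0. Conditioning on the first step:
t(E) = 1 + 0.65·t(E)
Solving: t(E) = 2.8571.
Expected steps from E to A: 2.8571.

2.8571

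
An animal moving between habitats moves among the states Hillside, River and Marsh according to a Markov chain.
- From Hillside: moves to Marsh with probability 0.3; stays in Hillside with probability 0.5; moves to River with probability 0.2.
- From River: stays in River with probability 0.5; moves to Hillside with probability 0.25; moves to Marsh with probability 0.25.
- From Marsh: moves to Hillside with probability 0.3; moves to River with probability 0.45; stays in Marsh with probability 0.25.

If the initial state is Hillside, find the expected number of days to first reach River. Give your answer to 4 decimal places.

Let t(s) be the expected number of days to first reach River from state s, with t(River) = 0. Conditioning on the first day:
t(Hillside) = 1 + 0.5·t(Hillside) + 0.3·t(Marsh)
t(Marsh) = 1 + 0.3·t(Hillside) + 0.25·t(Marsh)
Solving: t(Hillside) = 3.6842, t(Marsh) = 2.8070.
Expected days from Hillside to River: 3.6842.

3.6842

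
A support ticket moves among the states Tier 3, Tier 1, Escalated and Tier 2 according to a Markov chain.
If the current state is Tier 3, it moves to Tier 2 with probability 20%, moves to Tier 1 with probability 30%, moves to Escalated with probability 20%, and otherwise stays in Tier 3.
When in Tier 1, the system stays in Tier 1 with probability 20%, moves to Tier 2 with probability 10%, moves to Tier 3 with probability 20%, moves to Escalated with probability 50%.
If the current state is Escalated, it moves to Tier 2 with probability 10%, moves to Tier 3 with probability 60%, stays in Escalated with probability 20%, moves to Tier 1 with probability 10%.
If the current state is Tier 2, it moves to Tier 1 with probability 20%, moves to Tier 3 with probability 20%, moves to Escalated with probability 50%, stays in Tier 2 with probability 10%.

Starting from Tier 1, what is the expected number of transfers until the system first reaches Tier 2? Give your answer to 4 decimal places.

Let t(s) be the expected number of transfers to first reach Tier 2 from state s, with t(Tier 2) = 0. Conditioning on the first transfer:
t(Tier 3) = 1 + 0.3·t(Tier 3) + 0.3·t(Tier 1) + 0.2·t(Escalated)
t(Tier 1) = 1 + 0.2·t(Tier 3) + 0.2·t(Tier 1) + 0.5·t(Escalated)
t(Escalated) = 1 + 0.6·t(Tier 3) + 0.1·t(Tier 1) + 0.2·t(Escalated)
Solving: t(Tier 3) = 6.6286, t(Tier 1) = 7.3714, t(Escalated) = 7.1429.
Expected transfers from Tier 1 to Tier 2: 7.3714.

7.3714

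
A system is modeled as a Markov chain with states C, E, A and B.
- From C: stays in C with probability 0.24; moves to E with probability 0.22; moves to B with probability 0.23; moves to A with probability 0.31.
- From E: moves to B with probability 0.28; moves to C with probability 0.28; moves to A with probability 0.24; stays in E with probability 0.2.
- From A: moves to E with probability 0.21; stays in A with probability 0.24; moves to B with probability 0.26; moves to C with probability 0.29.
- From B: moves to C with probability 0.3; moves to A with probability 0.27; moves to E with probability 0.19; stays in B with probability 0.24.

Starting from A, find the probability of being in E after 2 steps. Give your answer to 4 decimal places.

0.2056

Propagate the distribution vector 2 steps from A.
After 0 steps: (0.0000, 0.0000, 1.0000, 0.0000)
After 1 step: (0.2900, 0.2100, 0.2400, 0.2600)
After 2 steps: (0.2760, 0.2056, 0.2681, 0.2503)
P(in E after 2 steps) = 0.2056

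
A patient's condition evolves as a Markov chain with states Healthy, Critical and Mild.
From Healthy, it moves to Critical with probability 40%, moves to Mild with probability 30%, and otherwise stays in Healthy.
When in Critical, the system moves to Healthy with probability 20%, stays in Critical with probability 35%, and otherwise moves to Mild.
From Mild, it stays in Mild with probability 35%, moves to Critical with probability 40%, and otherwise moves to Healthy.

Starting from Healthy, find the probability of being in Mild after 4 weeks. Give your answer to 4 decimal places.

0.3759

Propagate the distribution vector 4 weeks from Healthy.
After 0 weeks: (1.0000, 0.0000, 0.0000)
After 1 week: (0.3000, 0.4000, 0.3000)
After 2 weeks: (0.2450, 0.3800, 0.3750)
After 3 weeks: (0.2433, 0.3810, 0.3758)
After 4 weeks: (0.2431, 0.3810, 0.3759)
P(in Mild after 4 weeks) = 0.3759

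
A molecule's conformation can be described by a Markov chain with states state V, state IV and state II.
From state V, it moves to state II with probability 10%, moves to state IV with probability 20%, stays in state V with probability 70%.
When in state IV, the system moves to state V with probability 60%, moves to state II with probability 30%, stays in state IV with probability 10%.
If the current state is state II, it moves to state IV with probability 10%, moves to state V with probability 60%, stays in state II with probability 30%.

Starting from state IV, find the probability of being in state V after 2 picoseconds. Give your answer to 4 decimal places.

Sum over the intermediate state after 1 picosecond:
P = P(state IV→state V)·P(state V→state V) + P(state IV→state IV)·P(state IV→state V) + P(state IV→state II)·P(state II→state V)
  = 0.6×0.7 + 0.1×0.6 + 0.3×0.6
  = 0.4200 + 0.0600 + 0.1800 = 0.6600

0.6600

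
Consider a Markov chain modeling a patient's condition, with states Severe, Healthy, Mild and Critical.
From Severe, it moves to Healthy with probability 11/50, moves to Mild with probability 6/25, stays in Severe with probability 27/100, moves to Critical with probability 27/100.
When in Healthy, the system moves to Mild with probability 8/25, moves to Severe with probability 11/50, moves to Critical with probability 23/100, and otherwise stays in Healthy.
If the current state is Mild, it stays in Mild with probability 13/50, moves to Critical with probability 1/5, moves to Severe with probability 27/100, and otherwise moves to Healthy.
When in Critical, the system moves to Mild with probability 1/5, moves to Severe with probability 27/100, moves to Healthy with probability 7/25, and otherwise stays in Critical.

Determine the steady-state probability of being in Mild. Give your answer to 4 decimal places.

0.2556

Let the stationary distribution be π with π = πP and π_1 + π_2 + π_3 + π_4 = 1.
π_1 = 0.27·π_1 + 0.22·π_2 + 0.27·π_3 + 0.27·π_4
π_2 = 0.22·π_1 + 0.23·π_2 + 0.27·π_3 + 0.28·π_4
π_3 = 0.24·π_1 + 0.32·π_2 + 0.26·π_3 + 0.2·π_4
Solving with the normalization constraint gives π = (0.2575, 0.2495, 0.2556, 0.2374).
So the stationary probability of Mild is 0.2556.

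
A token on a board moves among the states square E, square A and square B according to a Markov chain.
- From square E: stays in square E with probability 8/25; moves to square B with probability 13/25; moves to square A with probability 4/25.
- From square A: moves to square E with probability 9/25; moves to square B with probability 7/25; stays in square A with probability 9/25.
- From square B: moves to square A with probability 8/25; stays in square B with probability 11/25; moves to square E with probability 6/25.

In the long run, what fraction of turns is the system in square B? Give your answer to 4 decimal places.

0.4184

Let the stationary distribution be π with π = πP and π_1 + π_2 + π_3 = 1.
π_1 = 0.32·π_1 + 0.36·π_2 + 0.24·π_3
π_2 = 0.16·π_1 + 0.36·π_2 + 0.32·π_3
Solving with the normalization constraint gives π = (0.2979, 0.2837, 0.4184).
So the stationary probability of square B is 0.4184.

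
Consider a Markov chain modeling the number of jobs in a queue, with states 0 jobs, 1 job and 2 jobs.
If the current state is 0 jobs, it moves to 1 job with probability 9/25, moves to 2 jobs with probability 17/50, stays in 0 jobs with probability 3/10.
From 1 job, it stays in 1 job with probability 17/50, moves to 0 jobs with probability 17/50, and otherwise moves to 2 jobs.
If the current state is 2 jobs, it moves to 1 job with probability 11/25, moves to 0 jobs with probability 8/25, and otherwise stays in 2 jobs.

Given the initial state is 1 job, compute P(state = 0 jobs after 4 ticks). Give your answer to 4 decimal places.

Propagate the distribution vector 4 ticks from 1 job.
After 0 ticks: (0.0000, 1.0000, 0.0000)
After 1 tick: (0.3400, 0.3400, 0.3200)
After 2 ticks: (0.3200, 0.3788, 0.3012)
After 3 ticks: (0.3212, 0.3765, 0.3023)
After 4 ticks: (0.3211, 0.3767, 0.3022)
P(in 0 jobs after 4 ticks) = 0.3211

0.3211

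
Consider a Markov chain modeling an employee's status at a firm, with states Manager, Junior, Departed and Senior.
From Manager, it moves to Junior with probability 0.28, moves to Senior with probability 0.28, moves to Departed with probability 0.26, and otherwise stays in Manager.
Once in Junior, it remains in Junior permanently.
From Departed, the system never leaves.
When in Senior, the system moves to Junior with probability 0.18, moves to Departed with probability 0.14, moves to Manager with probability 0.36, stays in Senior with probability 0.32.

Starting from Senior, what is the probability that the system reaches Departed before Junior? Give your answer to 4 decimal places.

0.4562

Let h(s) be the probability of absorption at Departed starting from transient state s. Then h(Departed) = 1 and h(Junior) = 0. By first-step analysis:
h(Manager) = 0.18·h(Manager) + 0.28·0 + 0.26·1 + 0.28·h(Senior)
h(Senior) = 0.36·h(Manager) + 0.18·0 + 0.14·1 + 0.32·h(Senior)
Solving: h(Manager) = 0.4729, h(Senior) = 0.4562.
Starting from Senior, the probability is 0.4562.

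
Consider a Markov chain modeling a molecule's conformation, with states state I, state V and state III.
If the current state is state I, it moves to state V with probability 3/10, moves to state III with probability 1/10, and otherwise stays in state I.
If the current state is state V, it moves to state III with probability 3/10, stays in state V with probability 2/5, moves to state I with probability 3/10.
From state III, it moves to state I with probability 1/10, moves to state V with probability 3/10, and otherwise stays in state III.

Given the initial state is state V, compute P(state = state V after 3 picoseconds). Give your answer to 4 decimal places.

0.3340

Propagate the distribution vector 3 picoseconds from state V.
After 0 picoseconds: (0.0000, 1.0000, 0.0000)
After 1 picosecond: (0.3000, 0.4000, 0.3000)
After 2 picoseconds: (0.3300, 0.3400, 0.3300)
After 3 picoseconds: (0.3330, 0.3340, 0.3330)
P(in state V after 3 picoseconds) = 0.3340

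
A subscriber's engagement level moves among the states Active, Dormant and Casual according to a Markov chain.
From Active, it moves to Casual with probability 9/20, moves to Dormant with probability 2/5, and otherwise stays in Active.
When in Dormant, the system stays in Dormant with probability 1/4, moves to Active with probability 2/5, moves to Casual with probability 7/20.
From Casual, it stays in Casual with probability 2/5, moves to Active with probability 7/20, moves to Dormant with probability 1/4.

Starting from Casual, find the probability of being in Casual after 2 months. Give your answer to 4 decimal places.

0.4050

Sum over the intermediate state after 1 month:
P = P(Casual→Active)·P(Active→Casual) + P(Casual→Dormant)·P(Dormant→Casual) + P(Casual→Casual)·P(Casual→Casual)
  = 0.35×0.45 + 0.25×0.35 + 0.4×0.4
  = 0.1575 + 0.0875 + 0.1600 = 0.4050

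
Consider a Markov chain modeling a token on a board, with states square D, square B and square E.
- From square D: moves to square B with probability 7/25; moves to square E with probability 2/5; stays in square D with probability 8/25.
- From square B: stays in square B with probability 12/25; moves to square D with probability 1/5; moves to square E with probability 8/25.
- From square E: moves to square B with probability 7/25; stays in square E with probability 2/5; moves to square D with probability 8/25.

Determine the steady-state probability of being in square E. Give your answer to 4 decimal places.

Let the stationary distribution be π with π = πP and π_1 + π_2 + π_3 = 1.
π_1 = 0.32·π_1 + 0.2·π_2 + 0.32·π_3
π_2 = 0.28·π_1 + 0.48·π_2 + 0.28·π_3
Solving with the normalization constraint gives π = (0.2780, 0.3500, 0.3720).
So the stationary probability of square E is 0.3720.

0.3720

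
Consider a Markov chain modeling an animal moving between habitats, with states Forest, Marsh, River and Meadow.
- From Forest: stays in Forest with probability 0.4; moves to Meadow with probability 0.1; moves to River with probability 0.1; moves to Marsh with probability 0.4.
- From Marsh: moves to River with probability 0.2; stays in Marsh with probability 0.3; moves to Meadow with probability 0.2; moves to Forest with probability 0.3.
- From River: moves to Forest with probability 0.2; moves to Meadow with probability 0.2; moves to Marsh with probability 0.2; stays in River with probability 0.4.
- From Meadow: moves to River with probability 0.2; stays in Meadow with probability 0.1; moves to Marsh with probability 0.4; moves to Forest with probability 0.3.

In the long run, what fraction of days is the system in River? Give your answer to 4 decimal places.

Let the stationary distribution be π with π = πP and π_1 + π_2 + π_3 + π_4 = 1.
π_1 = 0.4·π_1 + 0.3·π_2 + 0.2·π_3 + 0.3·π_4
π_2 = 0.4·π_1 + 0.3·π_2 + 0.2·π_3 + 0.4·π_4
π_3 = 0.1·π_1 + 0.2·π_2 + 0.4·π_3 + 0.2·π_4
Solving with the normalization constraint gives π = (0.3099, 0.3252, 0.2113, 0.1536).
So the stationary probability of River is 0.2113.

0.2113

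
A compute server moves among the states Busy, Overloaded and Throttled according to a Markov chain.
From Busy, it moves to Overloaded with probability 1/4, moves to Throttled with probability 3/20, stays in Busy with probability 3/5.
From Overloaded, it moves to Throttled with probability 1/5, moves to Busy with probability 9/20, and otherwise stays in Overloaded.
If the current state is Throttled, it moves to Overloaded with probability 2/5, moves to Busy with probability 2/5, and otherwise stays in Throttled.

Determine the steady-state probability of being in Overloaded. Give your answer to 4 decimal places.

0.3068

Let the stationary distribution be π with π = πP and π_1 + π_2 + π_3 = 1.
π_1 = 0.6·π_1 + 0.45·π_2 + 0.4·π_3
π_2 = 0.25·π_1 + 0.35·π_2 + 0.4·π_3
Solving with the normalization constraint gives π = (0.5192, 0.3068, 0.1740).
So the stationary probability of Overloaded is 0.3068.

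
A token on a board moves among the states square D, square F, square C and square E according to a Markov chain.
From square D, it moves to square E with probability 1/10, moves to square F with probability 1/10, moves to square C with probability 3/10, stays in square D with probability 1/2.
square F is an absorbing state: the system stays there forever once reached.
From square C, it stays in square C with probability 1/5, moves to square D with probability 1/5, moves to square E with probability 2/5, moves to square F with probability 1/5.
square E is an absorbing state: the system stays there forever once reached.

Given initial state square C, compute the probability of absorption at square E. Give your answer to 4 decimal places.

0.6471

Let h(s) be the probability of absorption at square E starting from transient state s. Then h(square E) = 1 and h(square F) = 0. By first-step analysis:
h(square D) = 0.5·h(square D) + 0.1·0 + 0.3·h(square C) + 0.1·1
h(square C) = 0.2·h(square D) + 0.2·0 + 0.2·h(square C) + 0.4·1
Solving: h(square D) = 0.5882, h(square C) = 0.6471.
Starting from square C, the probability is 0.6471.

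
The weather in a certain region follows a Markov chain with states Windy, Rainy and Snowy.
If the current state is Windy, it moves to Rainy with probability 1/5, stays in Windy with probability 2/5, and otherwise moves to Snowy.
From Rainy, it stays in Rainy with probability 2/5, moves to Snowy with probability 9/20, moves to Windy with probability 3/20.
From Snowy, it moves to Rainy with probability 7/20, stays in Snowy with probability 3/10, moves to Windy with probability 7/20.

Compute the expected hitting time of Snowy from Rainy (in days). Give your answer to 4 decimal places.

Let t(s) be the expected number of days to first reach Snowy from state s, with t(Snowy) = 0. Conditioning on the first day:
t(Windy) = 1 + 0.4·t(Windy) + 0.2·t(Rainy)
t(Rainy) = 1 + 0.15·t(Windy) + 0.4·t(Rainy)
Solving: t(Windy) = 2.4242, t(Rainy) = 2.2727.
Expected days from Rainy to Snowy: 2.2727.

2.2727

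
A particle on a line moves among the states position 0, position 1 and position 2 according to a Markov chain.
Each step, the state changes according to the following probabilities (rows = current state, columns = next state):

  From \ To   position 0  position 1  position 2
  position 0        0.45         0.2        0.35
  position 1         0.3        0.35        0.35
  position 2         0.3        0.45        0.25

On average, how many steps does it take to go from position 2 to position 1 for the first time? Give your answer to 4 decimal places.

2.7642

Let t(s) be the expected number of steps to first reach position 1 from state s, with t(position 1) = 0. Conditioning on the first step:
t(position 0) = 1 + 0.45·t(position 0) + 0.35·t(position 2)
t(position 2) = 1 + 0.3·t(position 0) + 0.25·t(position 2)
Solving: t(position 0) = 3.5772, t(position 2) = 2.7642.
Expected steps from position 2 to position 1: 2.7642.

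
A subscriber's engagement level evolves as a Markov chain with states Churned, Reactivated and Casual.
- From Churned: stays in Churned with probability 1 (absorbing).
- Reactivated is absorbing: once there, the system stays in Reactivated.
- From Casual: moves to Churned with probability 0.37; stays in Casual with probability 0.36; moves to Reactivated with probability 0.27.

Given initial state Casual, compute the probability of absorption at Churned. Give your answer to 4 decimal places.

0.5781

Let h(s) be the probability of absorption at Churned starting from transient state s. Then h(Churned) = 1 and h(Reactivated) = 0. By first-step analysis:
h(Casual) = 0.37·1 + 0.27·0 + 0.36·h(Casual)
Solving: h(Casual) = 0.5781.
Starting from Casual, the probability is 0.5781.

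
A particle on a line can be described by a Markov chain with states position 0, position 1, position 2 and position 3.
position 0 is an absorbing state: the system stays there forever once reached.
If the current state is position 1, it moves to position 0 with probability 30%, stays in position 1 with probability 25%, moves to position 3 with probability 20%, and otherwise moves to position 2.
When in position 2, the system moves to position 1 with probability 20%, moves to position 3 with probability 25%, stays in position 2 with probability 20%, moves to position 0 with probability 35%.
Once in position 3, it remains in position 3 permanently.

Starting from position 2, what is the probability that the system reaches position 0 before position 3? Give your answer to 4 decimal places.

0.5864

Let h(s) be the probability of absorption at position 0 starting from transient state s. Then h(position 0) = 1 and h(position 3) = 0. By first-step analysis:
h(position 1) = 0.3·1 + 0.25·h(position 1) + 0.25·h(position 2) + 0.2·0
h(position 2) = 0.35·1 + 0.2·h(position 1) + 0.2·h(position 2) + 0.25·0
Solving: h(position 1) = 0.5955, h(position 2) = 0.5864.
Starting from position 2, the probability is 0.5864.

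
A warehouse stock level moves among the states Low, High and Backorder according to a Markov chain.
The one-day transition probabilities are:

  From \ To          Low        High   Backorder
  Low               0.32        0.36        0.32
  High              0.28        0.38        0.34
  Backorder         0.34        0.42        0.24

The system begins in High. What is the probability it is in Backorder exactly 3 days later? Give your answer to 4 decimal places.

0.3037

Propagate the distribution vector 3 days from High.
After 0 days: (0.0000, 1.0000, 0.0000)
After 1 day: (0.2800, 0.3800, 0.3400)
After 2 days: (0.3116, 0.3880, 0.3004)
After 3 days: (0.3105, 0.3858, 0.3037)
P(in Backorder after 3 days) = 0.3037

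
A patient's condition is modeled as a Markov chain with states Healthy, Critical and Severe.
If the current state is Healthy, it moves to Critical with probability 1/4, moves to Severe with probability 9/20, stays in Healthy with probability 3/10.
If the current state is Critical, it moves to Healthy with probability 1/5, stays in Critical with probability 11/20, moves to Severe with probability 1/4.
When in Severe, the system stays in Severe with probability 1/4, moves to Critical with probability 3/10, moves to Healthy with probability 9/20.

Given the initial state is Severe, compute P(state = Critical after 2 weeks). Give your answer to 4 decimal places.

Sum over the intermediate state after 1 week:
P = P(Severe→Healthy)·P(Healthy→Critical) + P(Severe→Critical)·P(Critical→Critical) + P(Severe→Severe)·P(Severe→Critical)
  = 0.45×0.25 + 0.3×0.55 + 0.25×0.3
  = 0.1125 + 0.1650 + 0.0750 = 0.3525

0.3525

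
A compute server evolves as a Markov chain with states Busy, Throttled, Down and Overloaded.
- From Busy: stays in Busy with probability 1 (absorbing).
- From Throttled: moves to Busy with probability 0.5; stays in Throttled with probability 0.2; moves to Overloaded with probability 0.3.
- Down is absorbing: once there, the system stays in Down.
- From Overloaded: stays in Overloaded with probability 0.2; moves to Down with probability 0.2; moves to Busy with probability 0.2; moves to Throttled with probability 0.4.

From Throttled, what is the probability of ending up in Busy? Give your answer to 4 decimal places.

Let h(s) be the probability of absorption at Busy starting from transient state s. Then h(Busy) = 1 and h(Down) = 0. By first-step analysis:
h(Throttled) = 0.5·1 + 0.2·h(Throttled) + 0.3·h(Overloaded)
h(Overloaded) = 0.2·1 + 0.4·h(Throttled) + 0.2·0 + 0.2·h(Overloaded)
Solving: h(Throttled) = 0.8846, h(Overloaded) = 0.6923.
Starting from Throttled, the probability is 0.8846.

0.8846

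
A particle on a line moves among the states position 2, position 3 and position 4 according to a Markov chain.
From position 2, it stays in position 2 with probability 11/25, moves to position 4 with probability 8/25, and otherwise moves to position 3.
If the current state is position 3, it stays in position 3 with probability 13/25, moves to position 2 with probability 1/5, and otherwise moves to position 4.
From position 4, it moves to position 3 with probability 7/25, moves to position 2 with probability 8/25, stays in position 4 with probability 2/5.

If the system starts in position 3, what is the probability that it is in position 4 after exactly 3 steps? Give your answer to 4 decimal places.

0.3299

Propagate the distribution vector 3 steps from position 3.
After 0 steps: (0.0000, 1.0000, 0.0000)
After 1 step: (0.2000, 0.5200, 0.2800)
After 2 steps: (0.2816, 0.3968, 0.3216)
After 3 steps: (0.3062, 0.3640, 0.3299)
P(in position 4 after 3 steps) = 0.3299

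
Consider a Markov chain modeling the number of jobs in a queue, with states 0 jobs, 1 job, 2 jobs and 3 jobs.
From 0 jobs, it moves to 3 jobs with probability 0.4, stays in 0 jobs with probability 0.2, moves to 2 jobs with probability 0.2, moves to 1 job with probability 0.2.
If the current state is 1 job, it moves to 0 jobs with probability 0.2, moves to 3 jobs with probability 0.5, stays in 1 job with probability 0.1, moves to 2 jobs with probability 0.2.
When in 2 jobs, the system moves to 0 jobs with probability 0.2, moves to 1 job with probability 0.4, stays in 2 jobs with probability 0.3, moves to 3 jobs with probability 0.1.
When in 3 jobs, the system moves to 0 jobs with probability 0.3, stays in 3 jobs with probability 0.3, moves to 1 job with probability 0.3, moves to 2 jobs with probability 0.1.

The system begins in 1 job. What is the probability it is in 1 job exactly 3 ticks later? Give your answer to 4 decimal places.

0.2360

Propagate the distribution vector 3 ticks from 1 job.
After 0 ticks: (0.0000, 1.0000, 0.0000, 0.0000)
After 1 tick: (0.2000, 0.1000, 0.2000, 0.5000)
After 2 ticks: (0.2500, 0.2800, 0.1700, 0.3000)
After 3 ticks: (0.2300, 0.2360, 0.1870, 0.3470)
P(in 1 job after 3 ticks) = 0.2360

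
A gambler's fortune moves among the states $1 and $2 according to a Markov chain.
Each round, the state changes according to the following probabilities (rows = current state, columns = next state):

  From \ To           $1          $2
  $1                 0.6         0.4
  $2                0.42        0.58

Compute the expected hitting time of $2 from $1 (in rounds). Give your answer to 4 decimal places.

2.5000

Let t(s) be the expected number of rounds to first reach $2 from state s, with t($2) = 0. Conditioning on the first round:
t($1) = 1 + 0.6·t($1)
Solving: t($1) = 2.5000.
Expected rounds from $1 to $2: 2.5000.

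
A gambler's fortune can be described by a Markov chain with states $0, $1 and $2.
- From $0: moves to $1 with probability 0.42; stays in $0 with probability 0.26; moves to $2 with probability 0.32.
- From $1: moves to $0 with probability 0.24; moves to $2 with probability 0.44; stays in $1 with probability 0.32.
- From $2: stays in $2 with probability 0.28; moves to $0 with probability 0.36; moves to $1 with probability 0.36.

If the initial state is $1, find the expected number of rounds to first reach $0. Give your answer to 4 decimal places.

3.5024

Let t(s) be the expected number of rounds to first reach $0 from state s, with t($0) = 0. Conditioning on the first round:
t($1) = 1 + 0.32·t($1) + 0.44·t($2)
t($2) = 1 + 0.36·t($1) + 0.28·t($2)
Solving: t($1) = 3.5024, t($2) = 3.1401.
Expected rounds from $1 to $0: 3.5024.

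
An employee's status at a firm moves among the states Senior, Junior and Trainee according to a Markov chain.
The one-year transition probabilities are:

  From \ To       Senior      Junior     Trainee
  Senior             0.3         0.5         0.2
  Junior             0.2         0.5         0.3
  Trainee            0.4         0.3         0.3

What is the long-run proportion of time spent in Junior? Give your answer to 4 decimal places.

0.4457

Let the stationary distribution be π with π = πP and π_1 + π_2 + π_3 = 1.
π_1 = 0.3·π_1 + 0.2·π_2 + 0.4·π_3
π_2 = 0.5·π_1 + 0.5·π_2 + 0.3·π_3
Solving with the normalization constraint gives π = (0.2826, 0.4457, 0.2717).
So the stationary probability of Junior is 0.4457.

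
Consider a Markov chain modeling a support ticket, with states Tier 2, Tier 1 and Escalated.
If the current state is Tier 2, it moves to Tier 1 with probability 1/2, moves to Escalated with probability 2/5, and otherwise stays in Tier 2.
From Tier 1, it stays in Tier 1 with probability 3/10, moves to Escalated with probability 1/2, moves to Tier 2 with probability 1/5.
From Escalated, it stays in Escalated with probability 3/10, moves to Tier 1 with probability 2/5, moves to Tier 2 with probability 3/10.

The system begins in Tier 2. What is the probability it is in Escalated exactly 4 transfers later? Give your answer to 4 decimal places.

0.3992

Propagate the distribution vector 4 transfers from Tier 2.
After 0 transfers: (1.0000, 0.0000, 0.0000)
After 1 transfer: (0.1000, 0.5000, 0.4000)
After 2 transfers: (0.2300, 0.3600, 0.4100)
After 3 transfers: (0.2180, 0.3870, 0.3950)
After 4 transfers: (0.2177, 0.3831, 0.3992)
P(in Escalated after 4 transfers) = 0.3992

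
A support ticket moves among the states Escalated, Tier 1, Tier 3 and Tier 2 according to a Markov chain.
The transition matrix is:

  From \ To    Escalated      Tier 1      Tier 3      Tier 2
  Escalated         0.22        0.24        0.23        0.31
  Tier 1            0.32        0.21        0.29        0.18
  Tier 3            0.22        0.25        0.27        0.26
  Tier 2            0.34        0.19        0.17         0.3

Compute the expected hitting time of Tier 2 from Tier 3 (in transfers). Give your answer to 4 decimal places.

3.9503

Let t(s) be the expected number of transfers to first reach Tier 2 from state s, with t(Tier 2) = 0. Conditioning on the first transfer:
t(Escalated) = 1 + 0.22·t(Escalated) + 0.24·t(Tier 1) + 0.23·t(Tier 3)
t(Tier 1) = 1 + 0.32·t(Escalated) + 0.21·t(Tier 1) + 0.29·t(Tier 3)
t(Tier 3) = 1 + 0.22·t(Escalated) + 0.25·t(Tier 1) + 0.27·t(Tier 3)
Solving: t(Escalated) = 3.7499, t(Tier 1) = 4.2349, t(Tier 3) = 3.9503.
Expected transfers from Tier 3 to Tier 2: 3.9503.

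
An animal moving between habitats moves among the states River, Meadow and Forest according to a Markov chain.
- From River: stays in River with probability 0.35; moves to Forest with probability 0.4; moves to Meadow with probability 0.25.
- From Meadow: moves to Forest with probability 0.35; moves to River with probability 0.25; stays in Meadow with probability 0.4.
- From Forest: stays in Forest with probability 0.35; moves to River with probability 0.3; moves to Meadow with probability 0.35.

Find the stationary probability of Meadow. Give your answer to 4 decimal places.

Let the stationary distribution be π with π = πP and π_1 + π_2 + π_3 = 1.
π_1 = 0.35·π_1 + 0.25·π_2 + 0.3·π_3
π_2 = 0.25·π_1 + 0.4·π_2 + 0.35·π_3
Solving with the normalization constraint gives π = (0.2981, 0.3370, 0.3649).
So the stationary probability of Meadow is 0.3370.

0.3370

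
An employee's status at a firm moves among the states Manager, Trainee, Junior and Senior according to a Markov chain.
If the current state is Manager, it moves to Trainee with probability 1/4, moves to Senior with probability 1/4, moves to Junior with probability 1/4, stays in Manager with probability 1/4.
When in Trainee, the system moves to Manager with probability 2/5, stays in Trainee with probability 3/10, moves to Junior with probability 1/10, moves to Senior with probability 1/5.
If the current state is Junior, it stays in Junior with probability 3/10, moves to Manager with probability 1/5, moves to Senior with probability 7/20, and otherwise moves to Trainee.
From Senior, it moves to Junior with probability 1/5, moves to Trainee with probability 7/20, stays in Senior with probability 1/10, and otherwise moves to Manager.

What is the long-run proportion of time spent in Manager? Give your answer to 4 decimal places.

Let the stationary distribution be π with π = πP and π_1 + π_2 + π_3 + π_4 = 1.
π_1 = 0.25·π_1 + 0.4·π_2 + 0.2·π_3 + 0.35·π_4
π_2 = 0.25·π_1 + 0.3·π_2 + 0.15·π_3 + 0.35·π_4
π_3 = 0.25·π_1 + 0.1·π_2 + 0.3·π_3 + 0.2·π_4
Solving with the normalization constraint gives π = (0.3016, 0.2647, 0.2096, 0.2241).
So the stationary probability of Manager is 0.3016.

0.3016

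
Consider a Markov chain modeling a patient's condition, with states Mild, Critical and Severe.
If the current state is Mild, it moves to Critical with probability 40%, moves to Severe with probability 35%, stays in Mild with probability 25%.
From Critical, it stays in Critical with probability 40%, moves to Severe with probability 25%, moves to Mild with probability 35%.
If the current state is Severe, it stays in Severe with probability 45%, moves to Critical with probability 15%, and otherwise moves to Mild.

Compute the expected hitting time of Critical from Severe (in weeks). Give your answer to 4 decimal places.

4.2202

Let t(s) be the expected number of weeks to first reach Critical from state s, with t(Critical) = 0. Conditioning on the first week:
t(Mild) = 1 + 0.25·t(Mild) + 0.35·t(Severe)
t(Severe) = 1 + 0.4·t(Mild) + 0.45·t(Severe)
Solving: t(Mild) = 3.3028, t(Severe) = 4.2202.
Expected weeks from Severe to Critical: 4.2202.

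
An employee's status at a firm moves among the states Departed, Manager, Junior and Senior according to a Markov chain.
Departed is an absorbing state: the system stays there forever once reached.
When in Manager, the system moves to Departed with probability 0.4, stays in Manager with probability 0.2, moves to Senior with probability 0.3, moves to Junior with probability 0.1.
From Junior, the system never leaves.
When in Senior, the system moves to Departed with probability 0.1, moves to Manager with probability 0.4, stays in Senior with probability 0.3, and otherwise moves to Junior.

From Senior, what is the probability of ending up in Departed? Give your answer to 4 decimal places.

0.5455

Let h(s) be the probability of absorption at Departed starting from transient state s. Then h(Departed) = 1 and h(Junior) = 0. By first-step analysis:
h(Manager) = 0.4·1 + 0.2·h(Manager) + 0.1·0 + 0.3·h(Senior)
h(Senior) = 0.1·1 + 0.4·h(Manager) + 0.2·0 + 0.3·h(Senior)
Solving: h(Manager) = 0.7045, h(Senior) = 0.5455.
Starting from Senior, the probability is 0.5455.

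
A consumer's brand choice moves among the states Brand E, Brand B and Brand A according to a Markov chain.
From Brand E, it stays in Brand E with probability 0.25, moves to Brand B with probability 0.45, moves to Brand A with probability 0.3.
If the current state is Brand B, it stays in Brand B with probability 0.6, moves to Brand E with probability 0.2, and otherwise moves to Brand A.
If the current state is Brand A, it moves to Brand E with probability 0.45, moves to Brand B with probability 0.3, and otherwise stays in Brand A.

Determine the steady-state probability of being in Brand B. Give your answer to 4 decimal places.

0.4872

Let the stationary distribution be π with π = πP and π_1 + π_2 + π_3 = 1.
π_1 = 0.25·π_1 + 0.2·π_2 + 0.45·π_3
π_2 = 0.45·π_1 + 0.6·π_2 + 0.3·π_3
Solving with the normalization constraint gives π = (0.2735, 0.4872, 0.2393).
So the stationary probability of Brand B is 0.4872.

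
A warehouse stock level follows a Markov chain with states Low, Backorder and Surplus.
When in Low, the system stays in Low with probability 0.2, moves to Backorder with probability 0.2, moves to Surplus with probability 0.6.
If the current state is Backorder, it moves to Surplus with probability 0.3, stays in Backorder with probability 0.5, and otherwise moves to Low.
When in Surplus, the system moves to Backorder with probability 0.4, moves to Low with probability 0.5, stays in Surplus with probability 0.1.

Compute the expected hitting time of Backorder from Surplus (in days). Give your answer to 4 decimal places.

3.0952

Let t(s) be the expected number of days to first reach Backorder from state s, with t(Backorder) = 0. Conditioning on the first day:
t(Low) = 1 + 0.2·t(Low) + 0.6·t(Surplus)
t(Surplus) = 1 + 0.5·t(Low) + 0.1·t(Surplus)
Solving: t(Low) = 3.5714, t(Surplus) = 3.0952.
Expected days from Surplus to Backorder: 3.0952.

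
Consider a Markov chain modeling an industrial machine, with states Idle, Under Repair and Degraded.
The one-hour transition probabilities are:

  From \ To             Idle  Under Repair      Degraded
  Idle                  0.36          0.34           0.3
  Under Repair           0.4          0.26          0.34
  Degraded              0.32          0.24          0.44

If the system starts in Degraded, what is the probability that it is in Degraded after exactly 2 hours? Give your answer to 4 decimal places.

0.3712

Sum over the intermediate state after 1 hour:
P = P(Degraded→Idle)·P(Idle→Degraded) + P(Degraded→Under Repair)·P(Under Repair→Degraded) + P(Degraded→Degraded)·P(Degraded→Degraded)
  = 0.32×0.3 + 0.24×0.34 + 0.44×0.44
  = 0.0960 + 0.0816 + 0.1936 = 0.3712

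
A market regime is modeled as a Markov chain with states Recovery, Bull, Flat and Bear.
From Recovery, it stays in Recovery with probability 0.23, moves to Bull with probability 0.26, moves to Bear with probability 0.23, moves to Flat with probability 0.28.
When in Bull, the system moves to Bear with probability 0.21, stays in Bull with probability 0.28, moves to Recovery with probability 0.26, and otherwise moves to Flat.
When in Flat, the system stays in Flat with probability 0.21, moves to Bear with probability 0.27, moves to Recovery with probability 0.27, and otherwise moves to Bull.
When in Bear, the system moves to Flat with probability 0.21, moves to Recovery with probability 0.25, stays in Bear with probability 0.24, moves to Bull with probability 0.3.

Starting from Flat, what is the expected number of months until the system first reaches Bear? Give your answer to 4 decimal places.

Let t(s) be the expected number of months to first reach Bear from state s, with t(Bear) = 0. Conditioning on the first month:
t(Recovery) = 1 + 0.23·t(Recovery) + 0.26·t(Bull) + 0.28·t(Flat)
t(Bull) = 1 + 0.26·t(Recovery) + 0.28·t(Bull) + 0.25·t(Flat)
t(Flat) = 1 + 0.27·t(Recovery) + 0.25·t(Bull) + 0.21·t(Flat)
Solving: t(Recovery) = 4.2568, t(Bull) = 4.3486, t(Flat) = 4.0968.
Expected months from Flat to Bear: 4.0968.

4.0968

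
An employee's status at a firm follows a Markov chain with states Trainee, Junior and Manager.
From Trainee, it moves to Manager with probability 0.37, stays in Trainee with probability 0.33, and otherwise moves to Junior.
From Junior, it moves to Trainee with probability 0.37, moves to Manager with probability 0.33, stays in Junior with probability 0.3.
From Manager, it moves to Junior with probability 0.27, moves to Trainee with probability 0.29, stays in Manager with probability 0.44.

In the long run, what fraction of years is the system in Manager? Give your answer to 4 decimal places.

0.3854

Let the stationary distribution be π with π = πP and π_1 + π_2 + π_3 = 1.
π_1 = 0.33·π_1 + 0.37·π_2 + 0.29·π_3
π_2 = 0.3·π_1 + 0.3·π_2 + 0.27·π_3
Solving with the normalization constraint gives π = (0.3261, 0.2884, 0.3854).
So the stationary probability of Manager is 0.3854.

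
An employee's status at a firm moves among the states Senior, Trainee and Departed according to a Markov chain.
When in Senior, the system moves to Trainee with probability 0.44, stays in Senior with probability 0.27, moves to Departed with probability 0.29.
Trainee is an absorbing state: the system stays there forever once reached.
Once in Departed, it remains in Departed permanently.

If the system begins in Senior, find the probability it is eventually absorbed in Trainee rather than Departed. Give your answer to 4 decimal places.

Let h(s) be the probability of absorption at Trainee starting from transient state s. Then h(Trainee) = 1 and h(Departed) = 0. By first-step analysis:
h(Senior) = 0.27·h(Senior) + 0.44·1 + 0.29·0
Solving: h(Senior) = 0.6027.
Starting from Senior, the probability is 0.6027.

0.6027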